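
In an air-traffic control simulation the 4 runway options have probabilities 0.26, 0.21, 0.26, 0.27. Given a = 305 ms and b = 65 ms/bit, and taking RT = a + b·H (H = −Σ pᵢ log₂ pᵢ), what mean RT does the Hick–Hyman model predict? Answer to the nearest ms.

435 ms

Entropy contributions −pᵢ log₂ pᵢ: 0.5053, 0.4728, 0.5053, 0.5100; sum H = 1.9934 bits.
RT = a + bH = 305 + 65·1.9934 = 434.57 ms.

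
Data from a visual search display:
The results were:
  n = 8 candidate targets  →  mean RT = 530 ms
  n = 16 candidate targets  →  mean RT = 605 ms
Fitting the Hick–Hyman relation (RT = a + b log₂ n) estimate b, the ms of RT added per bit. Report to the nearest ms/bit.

75 ms/bit

The slope on a log₂ axis is (605 − 530) / (4 − 3) = 75 ms/bit.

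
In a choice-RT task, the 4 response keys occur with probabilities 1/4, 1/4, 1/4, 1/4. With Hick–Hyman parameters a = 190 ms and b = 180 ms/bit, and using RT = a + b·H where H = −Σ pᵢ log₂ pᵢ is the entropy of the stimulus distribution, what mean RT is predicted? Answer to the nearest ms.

550 ms

Each term −pᵢ log₂ pᵢ: 0.25·2 + 0.25·2 + 0.25·2 + 0.25·2; summed, H = 2.000 bits.
Mean RT = a + bH = 190 + 180·2.000 = 550.00 ms.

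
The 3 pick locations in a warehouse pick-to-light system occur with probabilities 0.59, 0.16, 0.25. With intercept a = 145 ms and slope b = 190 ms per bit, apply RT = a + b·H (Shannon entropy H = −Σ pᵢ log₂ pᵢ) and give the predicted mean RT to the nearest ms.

406 ms

H = 0.59·log₂(1/0.59) + 0.16·log₂(1/0.16) + 0.25·log₂(1/0.25) = 1.3721 bits.
RT = 145 + 190 × 1.3721 = 405.71 ms.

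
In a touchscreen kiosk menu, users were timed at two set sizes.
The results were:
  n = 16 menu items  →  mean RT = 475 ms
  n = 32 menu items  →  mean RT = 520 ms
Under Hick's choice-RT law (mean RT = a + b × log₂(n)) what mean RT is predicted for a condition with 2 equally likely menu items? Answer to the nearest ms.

340 ms

With log₂ n on the abscissa the relation is linear; from the two conditions:
  b = (520 − 475) / (log₂ 32 − log₂ 16) = 45 / (5 − 4) = 45 ms/bit
  a = 475 − 45 × 4 = 295 ms
Then RT(2) = 295 + 45 × log₂ 2 = 295 + 45 × 1 ≈ 340.000 ms.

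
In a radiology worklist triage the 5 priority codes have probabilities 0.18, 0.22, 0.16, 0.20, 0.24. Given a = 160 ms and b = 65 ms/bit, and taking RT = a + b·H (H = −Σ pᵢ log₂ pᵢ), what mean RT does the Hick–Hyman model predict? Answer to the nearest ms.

310 ms

H = 0.18·log₂(1/0.18) + 0.22·log₂(1/0.22) + 0.16·log₂(1/0.16) + 0.20·log₂(1/0.20) + 0.24·log₂(1/0.24) = 2.3074 bits.
RT = 160 + 65 × 2.3074 = 309.98 ms.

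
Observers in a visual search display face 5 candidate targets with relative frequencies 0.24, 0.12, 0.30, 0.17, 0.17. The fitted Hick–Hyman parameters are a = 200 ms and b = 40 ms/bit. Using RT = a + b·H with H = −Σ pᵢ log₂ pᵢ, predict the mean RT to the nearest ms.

H = 0.24·log₂(1/0.24) + 0.12·log₂(1/0.12) + 0.30·log₂(1/0.30) + 0.17·log₂(1/0.17) + 0.17·log₂(1/0.17) = 2.2515 bits.
RT = 200 + 40 × 2.2515 = 290.06 ms.

290 ms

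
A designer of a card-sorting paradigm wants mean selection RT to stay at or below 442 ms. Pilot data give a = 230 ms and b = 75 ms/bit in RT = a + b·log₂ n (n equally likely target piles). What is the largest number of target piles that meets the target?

Information budget: (442 − 230)/75 = 2.8267 bits, so n ≤ 2^2.8267 = 7.094 → at most 7.

7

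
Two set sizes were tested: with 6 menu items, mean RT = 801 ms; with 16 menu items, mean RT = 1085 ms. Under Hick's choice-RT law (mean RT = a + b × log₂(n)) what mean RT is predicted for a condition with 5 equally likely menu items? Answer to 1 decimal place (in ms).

748.2 ms

RT is linear in log₂ n, so two points fix the line:
  b = (1085 − 801) / (log₂ 16 − log₂ 6) = 284 / (4 − 2.5850) = 200.701 ms/bit
  a = 801 − 200.701 × 2.5850 = 282.194 ms
Then RT(5) = 282.194 + 200.701 × log₂ 5 = 282.194 + 200.701 × 2.3219 ≈ 748.209 ms.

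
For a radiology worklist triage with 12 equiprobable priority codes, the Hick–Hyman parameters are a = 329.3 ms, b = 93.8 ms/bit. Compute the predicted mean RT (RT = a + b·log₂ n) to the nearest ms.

log₂(12) = 3.5850 bits, so RT = 329.3 + 93.8 × 3.5850 ≈ 665.569 ms.

666 ms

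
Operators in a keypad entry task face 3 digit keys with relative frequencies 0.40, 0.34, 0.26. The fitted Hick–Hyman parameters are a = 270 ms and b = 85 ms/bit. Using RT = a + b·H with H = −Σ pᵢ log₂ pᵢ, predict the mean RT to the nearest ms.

403 ms

Entropy contributions −pᵢ log₂ pᵢ: 0.5288, 0.5292, 0.5053; sum H = 1.5632 bits.
RT = a + bH = 270 + 85·1.5632 = 402.87 ms.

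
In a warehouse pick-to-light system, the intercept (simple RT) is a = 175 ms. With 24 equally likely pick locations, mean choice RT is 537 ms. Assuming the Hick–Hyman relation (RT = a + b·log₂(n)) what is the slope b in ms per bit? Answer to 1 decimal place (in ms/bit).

79.0 ms/bit

log₂(24) = 4.5850 bits.
b = (RT − a)/log₂ n = (537 − 175) / 4.5850 = 78.954 ms/bit.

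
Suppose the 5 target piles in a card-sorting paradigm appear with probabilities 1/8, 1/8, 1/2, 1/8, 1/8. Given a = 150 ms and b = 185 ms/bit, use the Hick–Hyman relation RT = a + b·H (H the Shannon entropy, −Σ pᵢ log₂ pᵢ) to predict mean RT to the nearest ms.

520 ms

H = −Σ pᵢ log₂ pᵢ = 0.125·3 + 0.125·3 + 0.5·1 + 0.125·3 + 0.125·3 = 2.000 bits.
RT = 150 + 185 × 2.000 = 520.00 ms.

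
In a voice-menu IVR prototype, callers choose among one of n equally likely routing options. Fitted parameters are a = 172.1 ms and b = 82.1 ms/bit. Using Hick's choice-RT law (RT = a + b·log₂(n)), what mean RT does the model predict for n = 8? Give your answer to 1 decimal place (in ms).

log₂(8) = 3 bits, so RT = 172.1 + 82.1 × 3 ≈ 418.400 ms.

418.4 ms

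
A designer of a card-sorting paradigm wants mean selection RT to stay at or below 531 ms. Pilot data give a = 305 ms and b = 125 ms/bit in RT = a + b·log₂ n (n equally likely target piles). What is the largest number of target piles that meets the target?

3

125·log₂ n ≤ 531 − 305 = 226, giving log₂ n ≤ 1.8080 and n ≤ 3.502. The largest whole number is 3.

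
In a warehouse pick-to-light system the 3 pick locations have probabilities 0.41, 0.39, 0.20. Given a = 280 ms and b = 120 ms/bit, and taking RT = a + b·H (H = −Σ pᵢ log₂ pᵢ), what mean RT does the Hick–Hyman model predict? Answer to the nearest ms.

463 ms

H = 0.41·log₂(1/0.41) + 0.39·log₂(1/0.39) + 0.20·log₂(1/0.20) = 1.5216 bits.
RT = 280 + 120 × 1.5216 = 462.59 ms.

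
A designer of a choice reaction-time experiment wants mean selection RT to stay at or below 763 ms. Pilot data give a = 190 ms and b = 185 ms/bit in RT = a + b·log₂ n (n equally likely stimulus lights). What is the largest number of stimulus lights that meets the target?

185·log₂ n ≤ 763 − 190 = 573, giving log₂ n ≤ 3.0973 and n ≤ 8.558. The largest whole number is 8.

8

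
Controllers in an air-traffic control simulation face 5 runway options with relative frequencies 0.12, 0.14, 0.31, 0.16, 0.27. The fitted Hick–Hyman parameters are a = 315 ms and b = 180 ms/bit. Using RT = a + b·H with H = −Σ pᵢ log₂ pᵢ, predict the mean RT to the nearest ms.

715 ms

H = 0.12·log₂(1/0.12) + 0.14·log₂(1/0.14) + 0.31·log₂(1/0.31) + 0.16·log₂(1/0.16) + 0.27·log₂(1/0.27) = 2.2210 bits.
RT = 315 + 180 × 2.2210 = 714.78 ms.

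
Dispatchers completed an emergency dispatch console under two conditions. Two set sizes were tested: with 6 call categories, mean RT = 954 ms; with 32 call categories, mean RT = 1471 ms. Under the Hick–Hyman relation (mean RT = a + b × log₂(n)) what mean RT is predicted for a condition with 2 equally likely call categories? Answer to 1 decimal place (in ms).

614.7 ms

With log₂ n on the abscissa the relation is linear; from the two conditions:
  b = (1471 − 954) / (log₂ 32 − log₂ 6) = 517 / (5 − 2.5850) = 214.075 ms/bit
  a = 954 − 214.075 × 2.5850 = 400.623 ms
Then RT(2) = 400.623 + 214.075 × log₂ 2 = 400.623 + 214.075 × 1 ≈ 614.699 ms.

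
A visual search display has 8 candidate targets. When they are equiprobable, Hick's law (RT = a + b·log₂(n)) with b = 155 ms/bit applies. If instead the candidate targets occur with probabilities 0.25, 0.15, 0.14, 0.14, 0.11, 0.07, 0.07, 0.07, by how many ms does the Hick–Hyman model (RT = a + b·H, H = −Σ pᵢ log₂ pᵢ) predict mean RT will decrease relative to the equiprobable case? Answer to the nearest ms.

Equiprobable entropy H₀ = log₂ 8 = 3.0000 bits.
Skewed entropy H = −Σ pᵢ log₂ pᵢ = 2.8607 bits.
ΔRT = b·(H₀ − H) = 155 × 0.1393 = 21.59 ms.

22 ms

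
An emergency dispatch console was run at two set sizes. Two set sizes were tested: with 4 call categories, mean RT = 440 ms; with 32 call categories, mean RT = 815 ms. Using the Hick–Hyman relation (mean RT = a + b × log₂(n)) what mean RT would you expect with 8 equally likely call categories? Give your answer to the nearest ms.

Solve the two-equation system in a and b:
  b = (815 − 440) / (log₂ 32 − log₂ 4) = 375 / (5 − 2) = 125 ms/bit
  a = 440 − 125 × 2 = 190 ms
Then RT(8) = 190 + 125 × log₂ 8 = 190 + 125 × 3 ≈ 565.000 ms.

565 ms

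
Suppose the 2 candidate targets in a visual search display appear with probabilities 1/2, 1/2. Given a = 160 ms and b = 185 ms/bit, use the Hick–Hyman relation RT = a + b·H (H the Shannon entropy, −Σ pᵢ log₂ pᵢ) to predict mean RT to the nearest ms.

345 ms

H = −Σ pᵢ log₂ pᵢ = 0.5·1 + 0.5·1 = 1.000 bits.
RT = 160 + 185 × 1.000 = 345.00 ms.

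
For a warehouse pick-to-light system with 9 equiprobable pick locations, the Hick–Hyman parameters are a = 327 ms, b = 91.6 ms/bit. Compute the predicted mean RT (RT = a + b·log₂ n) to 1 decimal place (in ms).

617.4 ms

log₂(9) = 3.1699 bits, so RT = 327 + 91.6 × 3.1699 ≈ 617.365 ms.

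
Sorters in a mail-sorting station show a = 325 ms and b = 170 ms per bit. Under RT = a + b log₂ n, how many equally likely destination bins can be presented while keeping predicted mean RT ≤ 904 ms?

170·log₂ n ≤ 904 − 325 = 579, giving log₂ n ≤ 3.4059 and n ≤ 10.599. The largest whole number is 10.

10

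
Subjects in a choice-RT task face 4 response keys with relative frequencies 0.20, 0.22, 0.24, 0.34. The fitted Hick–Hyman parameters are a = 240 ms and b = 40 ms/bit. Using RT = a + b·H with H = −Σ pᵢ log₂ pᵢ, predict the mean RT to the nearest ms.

H = 0.20·log₂(1/0.20) + 0.22·log₂(1/0.22) + 0.24·log₂(1/0.24) + 0.34·log₂(1/0.34) = 1.9683 bits.
RT = 240 + 40 × 1.9683 = 318.73 ms.

319 ms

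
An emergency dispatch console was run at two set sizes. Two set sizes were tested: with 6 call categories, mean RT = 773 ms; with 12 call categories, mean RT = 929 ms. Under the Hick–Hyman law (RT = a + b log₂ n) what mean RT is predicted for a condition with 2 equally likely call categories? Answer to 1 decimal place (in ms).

525.7 ms

With log₂ n on the abscissa the relation is linear; from the two conditions:
  b = (929 − 773) / (log₂ 12 − log₂ 6) = 156 / (3.5850 − 2.5850) = 156.000 ms/bit
  a = 773 − 156.000 × 2.5850 = 369.746 ms
Then RT(2) = 369.746 + 156.000 × log₂ 2 = 369.746 + 156.000 × 1 ≈ 525.746 ms.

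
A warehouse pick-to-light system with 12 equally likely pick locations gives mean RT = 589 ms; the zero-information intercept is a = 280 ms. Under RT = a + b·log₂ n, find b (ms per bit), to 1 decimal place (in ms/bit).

86.2 ms/bit

b = (589 − 280) / log₂(12) = 309 / 3.5850 = 86.193 ms/bit.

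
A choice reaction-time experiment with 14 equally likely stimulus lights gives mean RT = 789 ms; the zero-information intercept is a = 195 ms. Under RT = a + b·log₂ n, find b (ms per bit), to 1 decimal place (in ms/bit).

156.0 ms/bit

log₂(14) = 3.8074 bits.
b = (RT − a)/log₂ n = (789 − 195) / 3.8074 = 156.014 ms/bit.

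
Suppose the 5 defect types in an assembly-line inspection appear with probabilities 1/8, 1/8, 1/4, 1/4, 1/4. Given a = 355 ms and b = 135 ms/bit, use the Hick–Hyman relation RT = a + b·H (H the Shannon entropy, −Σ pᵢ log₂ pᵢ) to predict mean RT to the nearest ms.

659 ms

H = −Σ pᵢ log₂ pᵢ = 0.125·3 + 0.125·3 + 0.25·2 + 0.25·2 + 0.25·2 = 2.250 bits.
RT = 355 + 135 × 2.250 = 658.75 ms.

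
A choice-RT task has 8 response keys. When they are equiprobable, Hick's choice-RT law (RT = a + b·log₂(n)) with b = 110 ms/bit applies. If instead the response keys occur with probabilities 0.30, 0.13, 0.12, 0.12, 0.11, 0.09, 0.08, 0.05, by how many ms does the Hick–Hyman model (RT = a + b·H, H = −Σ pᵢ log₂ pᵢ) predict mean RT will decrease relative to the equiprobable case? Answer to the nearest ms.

21 ms

The RT saving is b·ΔH. Equiprobable H₀ = log₂(8) = 3.0000 bits; with the given probabilities H = 2.8084 bits.
b·(H₀ − H) = 110 × (3.0000 − 2.8084) = 21.07 ms.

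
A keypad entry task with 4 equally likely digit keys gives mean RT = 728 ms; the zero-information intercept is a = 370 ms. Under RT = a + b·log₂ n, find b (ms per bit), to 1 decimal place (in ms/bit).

4 alternatives carry log₂ 4 = 2 bits; the choice cost is 728 − 370 = 358 ms, so b = 358/2 = 179.000 ms/bit.

179.0 ms/bit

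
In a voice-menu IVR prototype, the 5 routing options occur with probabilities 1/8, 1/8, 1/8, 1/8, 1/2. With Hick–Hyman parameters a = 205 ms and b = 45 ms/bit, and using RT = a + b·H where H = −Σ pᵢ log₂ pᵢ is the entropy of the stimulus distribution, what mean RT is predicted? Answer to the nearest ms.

295 ms

H = −Σ pᵢ log₂ pᵢ = 0.125·3 + 0.125·3 + 0.125·3 + 0.125·3 + 0.5·1 = 2.000 bits.
RT = 205 + 45 × 2.000 = 295.00 ms.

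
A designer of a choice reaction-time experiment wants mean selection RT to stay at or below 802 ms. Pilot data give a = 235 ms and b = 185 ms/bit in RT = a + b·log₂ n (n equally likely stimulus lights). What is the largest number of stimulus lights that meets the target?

8

Set 235 + 185·log₂ n ≤ 802 → log₂ n ≤ (802 − 235)/185 = 3.0649.
So n ≤ 2^3.0649 = 8.368; the largest integer n is 8.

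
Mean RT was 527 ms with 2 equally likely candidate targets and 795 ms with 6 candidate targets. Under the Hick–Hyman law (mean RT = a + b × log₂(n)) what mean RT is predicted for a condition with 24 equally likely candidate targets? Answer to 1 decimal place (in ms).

1133.2 ms

With log₂ n on the abscissa the relation is linear; from the two conditions:
  b = (795 − 527) / (log₂ 6 − log₂ 2) = 268 / (2.5850 − 1) = 169.089 ms/bit
  a = 527 − 169.089 × 1 = 357.911 ms
Then RT(24) = 357.911 + 169.089 × log₂ 24 = 357.911 + 169.089 × 4.5850 ≈ 1133.178 ms.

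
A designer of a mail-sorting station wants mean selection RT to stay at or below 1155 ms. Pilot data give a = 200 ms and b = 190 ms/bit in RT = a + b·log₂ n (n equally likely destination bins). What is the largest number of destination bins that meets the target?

Information budget: (1155 − 200)/190 = 5.0263 bits, so n ≤ 2^5.0263 = 32.589 → at most 32.

32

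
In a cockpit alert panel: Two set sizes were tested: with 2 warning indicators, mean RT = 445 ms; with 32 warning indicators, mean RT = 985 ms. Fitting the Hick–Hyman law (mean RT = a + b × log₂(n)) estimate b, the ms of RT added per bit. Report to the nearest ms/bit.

The slope on a log₂ axis is (985 − 445) / (5 − 1) = 135 ms/bit.

135 ms/bit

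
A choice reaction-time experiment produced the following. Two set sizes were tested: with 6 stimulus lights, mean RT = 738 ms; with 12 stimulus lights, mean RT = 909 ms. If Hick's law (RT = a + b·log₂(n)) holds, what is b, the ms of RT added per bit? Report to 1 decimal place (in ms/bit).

171.0 ms/bit

The slope on a log₂ axis is (909 − 738) / (3.5850 − 2.5850) = 171.000 ms/bit.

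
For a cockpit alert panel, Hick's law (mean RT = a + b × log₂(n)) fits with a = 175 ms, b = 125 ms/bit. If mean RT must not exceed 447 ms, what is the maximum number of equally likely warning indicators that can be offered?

4

125·log₂ n ≤ 447 − 175 = 272, giving log₂ n ≤ 2.1760 and n ≤ 4.519. The largest whole number is 4.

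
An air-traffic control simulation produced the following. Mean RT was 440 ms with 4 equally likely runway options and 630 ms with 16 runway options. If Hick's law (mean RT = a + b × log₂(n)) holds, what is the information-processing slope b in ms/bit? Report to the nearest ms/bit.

95 ms/bit

b = (RT₂ − RT₁)/(log₂ n₂ − log₂ n₁) = (630 − 440)/(4 − 2) = 95 ms/bit.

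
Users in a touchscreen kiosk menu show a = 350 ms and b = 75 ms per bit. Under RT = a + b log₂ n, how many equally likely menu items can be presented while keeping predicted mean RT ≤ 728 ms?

32

Set 350 + 75·log₂ n ≤ 728 → log₂ n ≤ (728 − 350)/75 = 5.0400.
So n ≤ 2^5.0400 = 32.900; the largest integer n is 32.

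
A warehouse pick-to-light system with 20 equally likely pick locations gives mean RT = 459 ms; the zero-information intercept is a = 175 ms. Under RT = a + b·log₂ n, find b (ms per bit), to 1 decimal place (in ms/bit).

b = (459 − 175) / log₂(20) = 284 / 4.3219 = 65.711 ms/bit.

65.7 ms/bit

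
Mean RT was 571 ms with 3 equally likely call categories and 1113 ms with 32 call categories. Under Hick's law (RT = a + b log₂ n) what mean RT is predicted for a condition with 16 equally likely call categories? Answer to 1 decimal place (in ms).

954.3 ms

RT is linear in log₂ n, so two points fix the line:
  b = (1113 − 571) / (log₂ 32 − log₂ 3) = 542 / (5 − 1.5850) = 158.710 ms/bit
  a = 571 − 158.710 × 1.5850 = 319.451 ms
Then RT(16) = 319.451 + 158.710 × log₂ 16 = 319.451 + 158.710 × 4 ≈ 954.290 ms.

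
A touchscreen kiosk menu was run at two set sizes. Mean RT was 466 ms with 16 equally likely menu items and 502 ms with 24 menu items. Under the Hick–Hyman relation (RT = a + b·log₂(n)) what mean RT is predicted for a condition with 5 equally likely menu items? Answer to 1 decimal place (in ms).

362.7 ms

RT is linear in log₂ n, so two points fix the line:
  b = (502 − 466) / (log₂ 24 − log₂ 16) = 36 / (4.5850 − 4) = 61.542 ms/bit
  a = 466 − 61.542 × 4 = 219.830 ms
Then RT(5) = 219.830 + 61.542 × log₂ 5 = 219.830 + 61.542 × 2.3219 ≈ 362.727 ms.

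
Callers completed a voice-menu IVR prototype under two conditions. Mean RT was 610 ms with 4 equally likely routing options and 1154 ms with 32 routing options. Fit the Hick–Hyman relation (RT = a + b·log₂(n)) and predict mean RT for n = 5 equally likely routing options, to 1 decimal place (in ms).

668.4 ms

Fit slope and intercept:
  b = (1154 − 610) / (log₂ 32 − log₂ 4) = 544 / (5 − 2) = 181.333 ms/bit
  a = 610 − 181.333 × 2 = 247.333 ms
Then RT(5) = 247.333 + 181.333 × log₂ 5 = 247.333 + 181.333 × 2.3219 ≈ 668.376 ms.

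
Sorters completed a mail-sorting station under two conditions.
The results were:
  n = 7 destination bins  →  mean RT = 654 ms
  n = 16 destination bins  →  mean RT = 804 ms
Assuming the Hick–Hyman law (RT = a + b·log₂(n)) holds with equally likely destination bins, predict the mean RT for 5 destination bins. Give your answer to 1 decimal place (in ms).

592.9 ms

Fit slope and intercept:
  b = (804 − 654) / (log₂ 16 − log₂ 7) = 150 / (4 − 2.8074) = 125.771 ms/bit
  a = 654 − 125.771 × 2.8074 = 300.917 ms
Then RT(5) = 300.917 + 125.771 × log₂ 5 = 300.917 + 125.771 × 2.3219 ≈ 592.947 ms.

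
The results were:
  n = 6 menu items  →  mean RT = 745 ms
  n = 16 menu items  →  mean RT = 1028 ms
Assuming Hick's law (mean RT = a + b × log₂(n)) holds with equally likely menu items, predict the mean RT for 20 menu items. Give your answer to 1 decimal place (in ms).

1092.4 ms

Solve the two-equation system in a and b:
  b = (1028 − 745) / (log₂ 16 − log₂ 6) = 283 / (4 − 2.5850) = 199.995 ms/bit
  a = 745 − 199.995 × 2.5850 = 228.021 ms
Then RT(20) = 228.021 + 199.995 × log₂ 20 = 228.021 + 199.995 × 4.3219 ≈ 1092.384 ms.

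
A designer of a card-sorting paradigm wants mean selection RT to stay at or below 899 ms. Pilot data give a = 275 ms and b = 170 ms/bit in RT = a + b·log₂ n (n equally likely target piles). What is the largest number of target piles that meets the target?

Information budget: (899 − 275)/170 = 3.6706 bits, so n ≤ 2^3.6706 = 12.734 → at most 12.

12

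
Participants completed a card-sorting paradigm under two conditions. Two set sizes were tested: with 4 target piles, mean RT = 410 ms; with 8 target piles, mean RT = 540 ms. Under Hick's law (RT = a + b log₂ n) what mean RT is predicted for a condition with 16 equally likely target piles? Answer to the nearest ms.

670 ms

RT is linear in log₂ n, so two points fix the line:
  b = (540 − 410) / (log₂ 8 − log₂ 4) = 130 / (3 − 2) = 130 ms/bit
  a = 410 − 130 × 2 = 150 ms
Then RT(16) = 150 + 130 × log₂ 16 = 150 + 130 × 4 ≈ 670.000 ms.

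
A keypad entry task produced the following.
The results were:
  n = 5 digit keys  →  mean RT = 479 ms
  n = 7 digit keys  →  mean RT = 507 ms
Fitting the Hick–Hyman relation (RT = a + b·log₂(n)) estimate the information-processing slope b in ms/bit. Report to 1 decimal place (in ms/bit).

57.7 ms/bit

b = (RT₂ − RT₁)/(log₂ n₂ − log₂ n₁) = (507 − 479)/(2.8074 − 2.3219) = 57.681 ms/bit.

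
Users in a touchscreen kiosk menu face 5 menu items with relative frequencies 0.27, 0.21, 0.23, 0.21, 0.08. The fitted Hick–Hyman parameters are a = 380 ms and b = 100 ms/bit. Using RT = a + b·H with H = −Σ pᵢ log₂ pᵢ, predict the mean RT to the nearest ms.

Entropy contributions −pᵢ log₂ pᵢ: 0.5100, 0.4728, 0.4877, 0.4728, 0.2915; sum H = 2.2348 bits.
RT = a + bH = 380 + 100·2.2348 = 603.48 ms.

603 ms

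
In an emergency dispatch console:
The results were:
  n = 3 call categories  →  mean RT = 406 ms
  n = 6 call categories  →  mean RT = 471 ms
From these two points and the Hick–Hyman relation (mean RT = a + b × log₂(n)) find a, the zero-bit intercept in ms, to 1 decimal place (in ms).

303.0 ms

Slope: b = (471 − 406) / (log₂ 6 − log₂ 3) = 65/1.0000 = 65.000 ms/bit.
a = RT₁ − b·log₂ n₁ = 406 − 65.000 × 1.5850 = 302.977 ms.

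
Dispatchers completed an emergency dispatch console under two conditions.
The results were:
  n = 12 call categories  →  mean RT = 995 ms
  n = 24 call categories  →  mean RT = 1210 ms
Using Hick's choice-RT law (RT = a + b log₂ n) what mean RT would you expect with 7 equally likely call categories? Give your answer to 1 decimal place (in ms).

827.8 ms

With log₂ n on the abscissa the relation is linear; from the two conditions:
  b = (1210 − 995) / (log₂ 24 − log₂ 12) = 215 / (4.5850 − 3.5850) = 215.000 ms/bit
  a = 995 − 215.000 × 3.5850 = 224.233 ms
Then RT(7) = 224.233 + 215.000 × log₂ 7 = 224.233 + 215.000 × 2.8074 ≈ 827.814 ms.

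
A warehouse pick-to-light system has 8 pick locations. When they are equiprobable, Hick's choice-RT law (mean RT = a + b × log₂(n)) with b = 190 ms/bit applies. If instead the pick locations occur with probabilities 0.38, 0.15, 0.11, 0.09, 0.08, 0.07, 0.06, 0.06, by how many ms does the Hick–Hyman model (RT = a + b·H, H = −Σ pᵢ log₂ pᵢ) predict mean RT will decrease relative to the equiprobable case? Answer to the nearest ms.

The RT saving is b·ΔH. Equiprobable H₀ = log₂(8) = 3.0000 bits; with the given probabilities H = 2.6511 bits.
b·(H₀ − H) = 190 × (3.0000 − 2.6511) = 66.30 ms.

66 ms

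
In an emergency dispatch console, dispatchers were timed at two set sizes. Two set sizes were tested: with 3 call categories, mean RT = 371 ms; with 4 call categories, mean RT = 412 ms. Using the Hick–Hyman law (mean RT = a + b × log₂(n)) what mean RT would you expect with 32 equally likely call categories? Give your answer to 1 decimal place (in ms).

Fit slope and intercept:
  b = (412 − 371) / (log₂ 4 − log₂ 3) = 41 / (2 − 1.5850) = 98.786 ms/bit
  a = 371 − 98.786 × 1.5850 = 214.427 ms
Then RT(32) = 214.427 + 98.786 × log₂ 32 = 214.427 + 98.786 × 5 ≈ 708.359 ms.

708.4 ms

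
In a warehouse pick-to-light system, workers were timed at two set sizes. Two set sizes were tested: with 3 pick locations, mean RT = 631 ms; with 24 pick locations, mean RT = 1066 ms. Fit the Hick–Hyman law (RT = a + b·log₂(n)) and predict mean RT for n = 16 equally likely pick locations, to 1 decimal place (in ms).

RT is linear in log₂ n, so two points fix the line:
  b = (1066 − 631) / (log₂ 24 − log₂ 3) = 435 / (4.5850 − 1.5850) = 145.000 ms/bit
  a = 631 − 145.000 × 1.5850 = 401.180 ms
Then RT(16) = 401.180 + 145.000 × log₂ 16 = 401.180 + 145.000 × 4 ≈ 981.180 ms.

981.2 ms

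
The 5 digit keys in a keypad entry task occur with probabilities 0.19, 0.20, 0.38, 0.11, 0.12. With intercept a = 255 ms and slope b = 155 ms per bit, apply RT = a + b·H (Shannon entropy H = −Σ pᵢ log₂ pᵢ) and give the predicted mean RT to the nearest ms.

591 ms

Entropy contributions −pᵢ log₂ pᵢ: 0.4552, 0.4644, 0.5305, 0.3503, 0.3671; sum H = 2.1674 bits.
RT = a + bH = 255 + 155·2.1674 = 590.95 ms.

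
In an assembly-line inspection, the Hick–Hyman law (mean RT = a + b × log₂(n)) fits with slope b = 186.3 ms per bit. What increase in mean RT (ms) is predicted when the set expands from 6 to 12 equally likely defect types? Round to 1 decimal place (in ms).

The intercept a cancels: ΔRT = b·(log₂ n₂ − log₂ n₁) = b·log₂(n₂/n₁).
log₂(12) − log₂(6) = log₂(12/6) = log₂(2) = 1.
ΔRT = 186.3 × 1.0000 = 186.300 ms.

186.3 ms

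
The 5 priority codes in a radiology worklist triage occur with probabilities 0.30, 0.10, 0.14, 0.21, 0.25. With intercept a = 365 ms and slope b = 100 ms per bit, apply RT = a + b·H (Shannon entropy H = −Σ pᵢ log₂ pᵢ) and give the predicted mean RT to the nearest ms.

H = 0.30·log₂(1/0.30) + 0.10·log₂(1/0.10) + 0.14·log₂(1/0.14) + 0.21·log₂(1/0.21) + 0.25·log₂(1/0.25) = 2.2232 bits.
RT = 365 + 100 × 2.2232 = 587.32 ms.

587 ms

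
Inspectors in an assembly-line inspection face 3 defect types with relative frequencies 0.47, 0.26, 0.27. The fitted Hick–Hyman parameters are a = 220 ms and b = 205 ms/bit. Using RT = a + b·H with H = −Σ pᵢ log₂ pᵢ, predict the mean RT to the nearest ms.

533 ms

Entropy contributions −pᵢ log₂ pᵢ: 0.5120, 0.5053, 0.5100; sum H = 1.5273 bits.
RT = a + bH = 220 + 205·1.5273 = 533.09 ms.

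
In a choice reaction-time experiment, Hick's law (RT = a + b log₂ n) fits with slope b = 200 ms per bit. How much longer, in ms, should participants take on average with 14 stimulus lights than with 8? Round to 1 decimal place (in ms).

161.5 ms

ΔRT = (a + b log₂ n₂) − (a + b log₂ n₁) = b·(log₂ n₂ − log₂ n₁).
log₂(14) − log₂(8) = 3.8074 − 3 = 0.8074.
ΔRT = 200 × 0.8074 = 161.471 ms.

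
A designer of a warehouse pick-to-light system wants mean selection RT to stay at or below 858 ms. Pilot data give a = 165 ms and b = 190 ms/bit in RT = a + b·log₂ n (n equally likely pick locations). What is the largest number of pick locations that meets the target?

12

190·log₂ n ≤ 858 − 165 = 693, giving log₂ n ≤ 3.6474 and n ≤ 12.530. The largest whole number is 12.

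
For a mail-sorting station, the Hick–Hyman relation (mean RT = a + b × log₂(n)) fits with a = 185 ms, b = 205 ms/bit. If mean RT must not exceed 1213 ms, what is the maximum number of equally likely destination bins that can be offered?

Information budget: (1213 − 185)/205 = 5.0146 bits, so n ≤ 2^5.0146 = 32.326 → at most 32.

32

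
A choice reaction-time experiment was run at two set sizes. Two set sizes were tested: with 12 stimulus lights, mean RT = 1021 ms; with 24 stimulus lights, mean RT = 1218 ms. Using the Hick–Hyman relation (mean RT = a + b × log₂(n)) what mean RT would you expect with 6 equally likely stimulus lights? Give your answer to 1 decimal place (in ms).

824.0 ms

Fit slope and intercept:
  b = (1218 − 1021) / (log₂ 24 − log₂ 12) = 197 / (4.5850 − 3.5850) = 197.000 ms/bit
  a = 1021 − 197.000 × 3.5850 = 314.762 ms
Then RT(6) = 314.762 + 197.000 × log₂ 6 = 314.762 + 197.000 × 2.5850 ≈ 824.000 ms.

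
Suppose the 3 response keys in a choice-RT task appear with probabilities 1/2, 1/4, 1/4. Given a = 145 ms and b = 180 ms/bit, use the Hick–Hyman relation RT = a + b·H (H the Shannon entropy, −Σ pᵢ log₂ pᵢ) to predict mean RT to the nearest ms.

H = −Σ pᵢ log₂ pᵢ = 0.5·1 + 0.25·2 + 0.25·2 = 1.500 bits.
RT = 145 + 180 × 1.500 = 415.00 ms.

415 ms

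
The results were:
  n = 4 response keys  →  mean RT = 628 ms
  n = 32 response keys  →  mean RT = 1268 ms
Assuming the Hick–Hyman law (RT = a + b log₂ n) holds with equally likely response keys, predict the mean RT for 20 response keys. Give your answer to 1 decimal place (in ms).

1123.3 ms

RT is linear in log₂ n, so two points fix the line:
  b = (1268 − 628) / (log₂ 32 − log₂ 4) = 640 / (5 − 2) = 213.333 ms/bit
  a = 628 − 213.333 × 2 = 201.333 ms
Then RT(20) = 201.333 + 213.333 × log₂ 20 = 201.333 + 213.333 × 4.3219 ≈ 1123.345 ms.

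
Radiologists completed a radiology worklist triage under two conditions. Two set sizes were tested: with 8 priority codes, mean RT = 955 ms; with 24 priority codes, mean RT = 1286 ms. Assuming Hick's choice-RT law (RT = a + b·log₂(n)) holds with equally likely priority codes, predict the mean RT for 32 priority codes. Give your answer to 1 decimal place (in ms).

1372.7 ms

RT is linear in log₂ n, so two points fix the line:
  b = (1286 − 955) / (log₂ 24 − log₂ 8) = 331 / (4.5850 − 3) = 208.838 ms/bit
  a = 955 − 208.838 × 3 = 328.487 ms
Then RT(32) = 328.487 + 208.838 × log₂ 32 = 328.487 + 208.838 × 5 ≈ 1372.675 ms.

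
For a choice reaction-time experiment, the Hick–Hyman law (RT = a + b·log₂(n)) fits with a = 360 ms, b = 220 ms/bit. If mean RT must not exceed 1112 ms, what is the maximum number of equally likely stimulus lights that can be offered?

220·log₂ n ≤ 1112 − 360 = 752, giving log₂ n ≤ 3.4182 and n ≤ 10.690. The largest whole number is 10.

10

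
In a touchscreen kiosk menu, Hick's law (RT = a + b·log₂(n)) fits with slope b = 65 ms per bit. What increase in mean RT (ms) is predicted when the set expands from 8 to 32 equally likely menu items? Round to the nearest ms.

130 ms

The intercept a cancels: ΔRT = b·(log₂ n₂ − log₂ n₁) = b·log₂(n₂/n₁).
log₂(32) − log₂(8) = log₂(32/8) = log₂(4) = 2.
ΔRT = 65 × 2.0000 = 130.000 ms.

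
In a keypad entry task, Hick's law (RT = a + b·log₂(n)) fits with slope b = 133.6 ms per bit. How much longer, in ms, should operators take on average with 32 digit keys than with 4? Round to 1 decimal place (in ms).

400.8 ms

Only the slope matters, since a is common to both: ΔRT = b·log₂(n₂/n₁).
log₂(32) − log₂(4) = log₂(32/4) = log₂(8) = 3.
ΔRT = 133.6 × 3.0000 = 400.800 ms.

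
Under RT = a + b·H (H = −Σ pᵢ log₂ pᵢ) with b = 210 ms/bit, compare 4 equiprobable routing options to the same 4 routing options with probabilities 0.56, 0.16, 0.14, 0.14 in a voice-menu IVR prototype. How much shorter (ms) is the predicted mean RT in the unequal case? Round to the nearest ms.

Equiprobable entropy H₀ = log₂ 4 = 2.0000 bits.
Skewed entropy H = −Σ pᵢ log₂ pᵢ = 1.6857 bits.
ΔRT = b·(H₀ − H) = 210 × 0.3143 = 66.01 ms.

66 ms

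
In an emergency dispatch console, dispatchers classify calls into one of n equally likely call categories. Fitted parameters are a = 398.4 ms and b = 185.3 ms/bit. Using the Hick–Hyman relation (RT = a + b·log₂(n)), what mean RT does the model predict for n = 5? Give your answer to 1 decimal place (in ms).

log₂(5) = 2.3219 bits, so RT = 398.4 + 185.3 × 2.3219 ≈ 828.653 ms.

828.7 ms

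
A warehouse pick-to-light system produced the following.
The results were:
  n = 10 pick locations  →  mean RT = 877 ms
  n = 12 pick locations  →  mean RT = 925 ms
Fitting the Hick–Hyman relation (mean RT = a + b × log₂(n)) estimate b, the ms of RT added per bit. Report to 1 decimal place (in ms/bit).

182.5 ms/bit

b = (RT₂ − RT₁)/(log₂ n₂ − log₂ n₁) = (925 − 877)/(3.5850 − 3.3219) = 182.486 ms/bit.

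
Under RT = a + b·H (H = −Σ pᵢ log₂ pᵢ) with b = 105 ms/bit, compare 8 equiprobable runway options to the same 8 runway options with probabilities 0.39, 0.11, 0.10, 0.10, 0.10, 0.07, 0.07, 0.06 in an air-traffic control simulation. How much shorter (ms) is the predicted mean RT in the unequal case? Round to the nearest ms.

The RT saving is b·ΔH. Equiprobable H₀ = log₂(8) = 3.0000 bits; with the given probabilities H = 2.6573 bits.
b·(H₀ − H) = 105 × (3.0000 − 2.6573) = 35.98 ms.

36 ms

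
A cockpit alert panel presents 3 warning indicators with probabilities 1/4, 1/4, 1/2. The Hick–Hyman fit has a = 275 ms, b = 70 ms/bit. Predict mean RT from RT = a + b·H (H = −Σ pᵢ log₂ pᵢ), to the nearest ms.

Each term −pᵢ log₂ pᵢ: 0.25·2 + 0.25·2 + 0.5·1; summed, H = 1.500 bits.
Mean RT = a + bH = 275 + 70·1.500 = 380.00 ms.

380 ms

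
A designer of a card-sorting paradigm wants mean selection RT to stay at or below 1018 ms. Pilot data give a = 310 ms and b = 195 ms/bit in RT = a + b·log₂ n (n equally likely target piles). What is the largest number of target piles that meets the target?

Information budget: (1018 − 310)/195 = 3.6308 bits, so n ≤ 2^3.6308 = 12.387 → at most 12.

12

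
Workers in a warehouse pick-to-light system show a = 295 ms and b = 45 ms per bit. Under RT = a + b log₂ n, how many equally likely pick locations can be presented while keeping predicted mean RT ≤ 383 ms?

Set 295 + 45·log₂ n ≤ 383 → log₂ n ≤ (383 − 295)/45 = 1.9556.
So n ≤ 2^1.9556 = 3.879; the largest integer n is 3.

3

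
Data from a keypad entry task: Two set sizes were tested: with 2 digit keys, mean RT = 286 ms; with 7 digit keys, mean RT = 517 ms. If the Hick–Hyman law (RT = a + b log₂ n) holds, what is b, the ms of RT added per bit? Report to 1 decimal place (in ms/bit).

127.8 ms/bit

b = (RT₂ − RT₁)/(log₂ n₂ − log₂ n₁) = (517 − 286)/(2.8074 − 1) = 127.811 ms/bit.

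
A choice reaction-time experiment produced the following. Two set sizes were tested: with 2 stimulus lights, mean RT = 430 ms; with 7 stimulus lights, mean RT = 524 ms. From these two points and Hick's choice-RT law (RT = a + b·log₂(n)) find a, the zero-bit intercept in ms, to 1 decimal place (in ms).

378.0 ms

b = (RT₂ − RT₁)/(log₂ n₂ − log₂ n₁) = (524 − 430)/(2.8074 − 1) = 52.010 ms/bit.
a = RT₁ − b·log₂ n₁ = 430 − 52.010 × 1 = 377.990 ms.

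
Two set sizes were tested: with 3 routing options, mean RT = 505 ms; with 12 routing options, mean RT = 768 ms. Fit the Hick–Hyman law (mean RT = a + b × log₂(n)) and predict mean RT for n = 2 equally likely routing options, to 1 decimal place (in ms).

428.1 ms

Solve the two-equation system in a and b:
  b = (768 − 505) / (log₂ 12 − log₂ 3) = 263 / (3.5850 − 1.5850) = 131.500 ms/bit
  a = 505 − 131.500 × 1.5850 = 296.577 ms
Then RT(2) = 296.577 + 131.500 × log₂ 2 = 296.577 + 131.500 × 1 ≈ 428.077 ms.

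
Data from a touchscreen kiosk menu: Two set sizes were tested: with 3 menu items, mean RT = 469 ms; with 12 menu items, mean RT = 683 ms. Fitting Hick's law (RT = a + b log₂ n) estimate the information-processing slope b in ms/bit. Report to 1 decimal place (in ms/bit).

107.0 ms/bit

b = (RT₂ − RT₁)/(log₂ n₂ − log₂ n₁) = (683 − 469)/(3.5850 − 1.5850) = 107.000 ms/bit.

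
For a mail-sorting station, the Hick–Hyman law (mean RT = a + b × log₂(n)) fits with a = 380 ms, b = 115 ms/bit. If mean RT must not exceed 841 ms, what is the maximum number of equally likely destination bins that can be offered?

Information budget: (841 − 380)/115 = 4.0087 bits, so n ≤ 2^4.0087 = 16.097 → at most 16.

16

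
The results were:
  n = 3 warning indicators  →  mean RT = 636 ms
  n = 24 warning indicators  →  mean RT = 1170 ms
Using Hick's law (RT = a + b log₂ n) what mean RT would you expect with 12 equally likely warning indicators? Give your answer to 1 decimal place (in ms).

Fit slope and intercept:
  b = (1170 − 636) / (log₂ 24 − log₂ 3) = 534 / (4.5850 − 1.5850) = 178.000 ms/bit
  a = 636 − 178.000 × 1.5850 = 353.877 ms
Then RT(12) = 353.877 + 178.000 × log₂ 12 = 353.877 + 178.000 × 3.5850 ≈ 992.000 ms.

992.0 ms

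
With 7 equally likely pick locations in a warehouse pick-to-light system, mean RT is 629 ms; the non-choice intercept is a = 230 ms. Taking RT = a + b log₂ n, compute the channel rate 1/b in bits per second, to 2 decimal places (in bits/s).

b = (629 − 230)/log₂ 7 = 399/2.8074 = 142.127 ms per bit = 0.14213 s/bit; the reciprocal is 7.036 bits/s.

7.04 bits/s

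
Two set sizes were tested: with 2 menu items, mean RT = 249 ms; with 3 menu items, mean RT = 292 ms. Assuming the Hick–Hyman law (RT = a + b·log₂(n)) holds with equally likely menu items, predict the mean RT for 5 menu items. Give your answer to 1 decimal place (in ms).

346.2 ms

RT is linear in log₂ n, so two points fix the line:
  b = (292 − 249) / (log₂ 3 − log₂ 2) = 43 / (1.5850 − 1) = 73.509 ms/bit
  a = 249 − 73.509 × 1 = 175.491 ms
Then RT(5) = 175.491 + 73.509 × log₂ 5 = 175.491 + 73.509 × 2.3219 ≈ 346.174 ms.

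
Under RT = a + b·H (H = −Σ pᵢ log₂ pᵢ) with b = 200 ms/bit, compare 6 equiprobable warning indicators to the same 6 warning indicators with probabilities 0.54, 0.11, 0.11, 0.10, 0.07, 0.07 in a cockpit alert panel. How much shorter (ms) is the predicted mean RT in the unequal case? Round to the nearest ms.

Equiprobable entropy H₀ = log₂ 6 = 2.5850 bits.
Skewed entropy H = −Σ pᵢ log₂ pᵢ = 2.0499 bits.
ΔRT = b·(H₀ − H) = 200 × 0.5350 = 107.01 ms.

107 ms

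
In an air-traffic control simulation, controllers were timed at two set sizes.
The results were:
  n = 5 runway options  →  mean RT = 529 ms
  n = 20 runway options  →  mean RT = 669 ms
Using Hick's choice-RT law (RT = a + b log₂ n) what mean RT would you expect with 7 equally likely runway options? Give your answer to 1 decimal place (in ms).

Solve the two-equation system in a and b:
  b = (669 − 529) / (log₂ 20 − log₂ 5) = 140 / (4.3219 − 2.3219) = 70.000 ms/bit
  a = 529 − 70.000 × 2.3219 = 366.465 ms
Then RT(7) = 366.465 + 70.000 × log₂ 7 = 366.465 + 70.000 × 2.8074 ≈ 562.980 ms.

563.0 ms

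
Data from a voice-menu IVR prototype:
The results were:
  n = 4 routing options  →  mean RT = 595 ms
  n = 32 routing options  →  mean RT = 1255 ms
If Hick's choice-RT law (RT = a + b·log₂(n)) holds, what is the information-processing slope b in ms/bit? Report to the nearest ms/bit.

b = (RT₂ − RT₁)/(log₂ n₂ − log₂ n₁) = (1255 − 595)/(5 − 2) = 220 ms/bit.

220 ms/bit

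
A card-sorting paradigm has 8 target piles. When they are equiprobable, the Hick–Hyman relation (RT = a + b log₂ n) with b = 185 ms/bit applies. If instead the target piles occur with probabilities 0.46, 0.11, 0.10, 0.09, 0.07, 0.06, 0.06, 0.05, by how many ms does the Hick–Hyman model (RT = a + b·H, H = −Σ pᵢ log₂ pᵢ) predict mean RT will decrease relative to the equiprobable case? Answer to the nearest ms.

96 ms

The RT saving is b·ΔH. Equiprobable H₀ = log₂(8) = 3.0000 bits; with the given probabilities H = 2.4822 bits.
b·(H₀ − H) = 185 × (3.0000 − 2.4822) = 95.80 ms.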